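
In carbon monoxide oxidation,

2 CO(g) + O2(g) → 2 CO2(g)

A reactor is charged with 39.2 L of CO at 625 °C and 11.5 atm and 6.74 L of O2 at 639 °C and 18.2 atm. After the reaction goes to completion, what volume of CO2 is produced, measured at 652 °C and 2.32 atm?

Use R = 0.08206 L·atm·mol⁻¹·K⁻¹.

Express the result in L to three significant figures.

n(CO) = PV/RT = (11.5 × 39.2) / (0.08206 × 898.15) = 6.117 mol
n(O2) = PV/RT = (18.2 × 6.74) / (0.08206 × 912.15) = 1.639 mol
For 6.117 mol CO, stoichiometry requires (1/2) × 6.117 = 3.058 mol O2; 1.639 mol is available, so O2 is limiting.
n(CO2) = (2/1) × 1.639 = 3.278 mol
V(CO2) = nRT/P = 3.278 × 0.08206 × 925.15 / 2.32 = 107.3 L

107 L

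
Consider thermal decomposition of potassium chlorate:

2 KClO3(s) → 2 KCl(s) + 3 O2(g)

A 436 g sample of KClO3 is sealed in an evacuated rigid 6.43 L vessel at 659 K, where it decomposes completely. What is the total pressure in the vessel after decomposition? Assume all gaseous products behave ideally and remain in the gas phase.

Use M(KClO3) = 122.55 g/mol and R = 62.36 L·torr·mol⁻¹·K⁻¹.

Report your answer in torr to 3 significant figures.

n(KClO3) = 436 / 122.55 = 3.558 mol
n(gas produced) = (3/2) × 3.558 = 5.337 mol
P = nRT/V = 5.337 × 62.36 × 659 / 6.43 = 34110 torr

34100 torr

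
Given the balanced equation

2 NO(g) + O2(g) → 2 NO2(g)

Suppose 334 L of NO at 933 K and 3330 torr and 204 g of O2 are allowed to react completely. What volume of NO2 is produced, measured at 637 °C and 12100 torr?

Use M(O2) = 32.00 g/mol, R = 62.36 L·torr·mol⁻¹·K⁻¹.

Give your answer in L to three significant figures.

59.8 L

n(NO) = PV/RT = (3330 × 334) / (62.36 × 933) = 19.12 mol
n(O2) = 204 / 32.00 = 6.375 mol
For 19.12 mol NO, stoichiometry requires (1/2) × 19.12 = 9.560 mol O2; 6.375 mol is available, so O2 is limiting.
n(NO2) = (2/1) × 6.375 = 12.75 mol
V(NO2) = nRT/P = 12.75 × 62.36 × 910.15 / 12100 = 59.81 L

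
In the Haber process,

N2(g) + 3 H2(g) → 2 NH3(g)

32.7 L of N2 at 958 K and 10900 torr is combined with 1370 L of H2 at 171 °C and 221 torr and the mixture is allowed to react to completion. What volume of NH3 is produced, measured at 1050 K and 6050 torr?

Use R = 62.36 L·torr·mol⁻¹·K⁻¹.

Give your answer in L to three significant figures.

n(N2) = PV/RT = (10900 × 32.7) / (62.36 × 958) = 5.966 mol
n(H2) = PV/RT = (221 × 1370) / (62.36 × 444.15) = 10.93 mol
For 5.966 mol N2, stoichiometry requires (3/1) × 5.966 = 17.90 mol H2; 10.93 mol is available, so H2 is limiting.
n(NH3) = (2/3) × 10.93 = 7.287 mol
V(NH3) = nRT/P = 7.287 × 62.36 × 1050 / 6050 = 78.87 L

78.9 L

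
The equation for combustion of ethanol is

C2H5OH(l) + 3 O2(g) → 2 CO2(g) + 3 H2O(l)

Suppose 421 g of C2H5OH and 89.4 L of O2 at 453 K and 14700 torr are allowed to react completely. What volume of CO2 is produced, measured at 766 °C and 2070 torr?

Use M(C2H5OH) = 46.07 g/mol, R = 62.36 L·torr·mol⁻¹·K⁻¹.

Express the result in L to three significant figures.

572 L

n(C2H5OH) = 421 / 46.07 = 9.138 mol
n(O2) = PV/RT = (14700 × 89.4) / (62.36 × 453) = 46.52 mol
For 9.138 mol C2H5OH, stoichiometry requires (3/1) × 9.138 = 27.41 mol O2; 46.52 mol is available, so C2H5OH is limiting.
n(CO2) = (2/1) × 9.138 = 18.28 mol
V(CO2) = nRT/P = 18.28 × 62.36 × 1039.15 / 2070 = 572.3 L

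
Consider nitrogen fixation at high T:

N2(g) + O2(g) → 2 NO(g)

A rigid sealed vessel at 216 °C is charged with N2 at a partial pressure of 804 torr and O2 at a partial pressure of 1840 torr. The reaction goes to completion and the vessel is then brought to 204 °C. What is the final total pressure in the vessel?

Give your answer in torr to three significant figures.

2580 torr

Because the vessel is rigid and T is held at 216 °C, work the stoichiometry in partial pressures (P_i = n_iRT/V).
P(O2) required for 804 torr of N2 = (1/1) × 804 = 804.0 torr; available 1840 torr, so N2 is limiting.
P(O2) remaining = 1840 − (1/1) × 804 = 1036 torr
P(gaseous products) = (2)/1 × 804 = 1608 torr
P_total at 216 °C = 1036 + 1608 = 2644 torr
Scaling to 204 °C: P = 2644 × 477.15/489.15 = 2579 torr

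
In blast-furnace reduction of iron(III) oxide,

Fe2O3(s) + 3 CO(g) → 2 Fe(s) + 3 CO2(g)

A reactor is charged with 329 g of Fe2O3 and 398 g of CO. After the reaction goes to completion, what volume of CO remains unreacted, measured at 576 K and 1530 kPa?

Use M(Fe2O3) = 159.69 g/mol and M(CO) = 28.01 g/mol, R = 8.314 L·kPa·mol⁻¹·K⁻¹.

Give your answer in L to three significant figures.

n(Fe2O3) = 329 / 159.69 = 2.060 mol
n(CO) = 398 / 28.01 = 14.21 mol
For 2.060 mol Fe2O3, stoichiometry requires (3/1) × 2.060 = 6.180 mol CO; 14.21 mol is available, so Fe2O3 is limiting.
n(CO) consumed = (3/1) × 2.060 = 6.180 mol; remaining = 14.21 − 6.180 = 8.030 mol
V(CO) = nRT/P = 8.030 × 8.314 × 576 / 1530 = 25.13 L

25.1 L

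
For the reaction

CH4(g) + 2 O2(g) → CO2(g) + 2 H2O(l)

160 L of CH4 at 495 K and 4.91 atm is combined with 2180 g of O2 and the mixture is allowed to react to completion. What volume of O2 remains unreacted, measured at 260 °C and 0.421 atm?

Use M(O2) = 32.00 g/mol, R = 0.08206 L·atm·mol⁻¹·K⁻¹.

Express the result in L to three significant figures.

3060 L

n(CH4) = PV/RT = (4.91 × 160) / (0.08206 × 495) = 19.34 mol
n(O2) = 2180 / 32.00 = 68.12 mol
For 19.34 mol CH4, stoichiometry requires (2/1) × 19.34 = 38.68 mol O2; 68.12 mol is available, so CH4 is limiting.
n(O2) consumed = (2/1) × 19.34 = 38.68 mol; remaining = 68.12 − 38.68 = 29.44 mol
V(O2) = nRT/P = 29.44 × 0.08206 × 533.15 / 0.421 = 3059 L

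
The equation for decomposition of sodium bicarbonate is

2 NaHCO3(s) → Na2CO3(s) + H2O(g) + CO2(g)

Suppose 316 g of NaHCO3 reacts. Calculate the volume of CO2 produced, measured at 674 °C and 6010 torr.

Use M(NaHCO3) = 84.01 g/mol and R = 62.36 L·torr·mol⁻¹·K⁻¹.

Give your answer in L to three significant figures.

n(NaHCO3) = 316.0 / 84.01 = 3.761 mol
n(CO2) = (1/2) × 3.761 = 1.881 mol
V = nRT/P = 1.881 × 62.36 × 947.15 / 6010 = 18.49 L

18.5 L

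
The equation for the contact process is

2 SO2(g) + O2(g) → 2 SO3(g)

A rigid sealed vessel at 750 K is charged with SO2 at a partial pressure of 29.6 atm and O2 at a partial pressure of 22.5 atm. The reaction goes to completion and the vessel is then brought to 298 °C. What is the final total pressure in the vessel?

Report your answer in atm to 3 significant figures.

Because the vessel is rigid and T is held at 750 K, work the stoichiometry in partial pressures (P_i = n_iRT/V).
P(O2) required for 29.6 atm of SO2 = (1/2) × 29.6 = 14.80 atm; available 22.5 atm, so SO2 is limiting.
P(O2) remaining = 22.5 − (1/2) × 29.6 = 7.700 atm
P(gaseous products) = (2)/2 × 29.6 = 29.60 atm
P_total at 750 K = 7.700 + 29.60 = 37.30 atm
Scaling to 298 °C: P = 37.30 × 571.15/750 = 28.41 atm

28.4 atm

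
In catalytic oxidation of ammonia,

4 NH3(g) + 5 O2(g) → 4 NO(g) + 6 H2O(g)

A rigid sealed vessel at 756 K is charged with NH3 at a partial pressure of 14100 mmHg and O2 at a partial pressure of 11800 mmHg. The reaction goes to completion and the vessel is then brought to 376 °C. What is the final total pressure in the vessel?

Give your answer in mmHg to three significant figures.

24300 mmHg

At constant V, partial pressures at 756 K are proportional to moles, so apply stoichiometry directly to pressures.
P(O2) required for 14100 mmHg of NH3 = (5/4) × 14100 = 17620 mmHg; available 11800 mmHg, so O2 is limiting.
P(NH3) remaining = 14100 − (4/5) × 11800 = 4660 mmHg
P(gaseous products) = (4+6)/5 × 11800 = 23600 mmHg
P_total at 756 K = 4660 + 23600 = 28260 mmHg
Scaling to 376 °C: P = 28260 × 649.15/756 = 24270 mmHg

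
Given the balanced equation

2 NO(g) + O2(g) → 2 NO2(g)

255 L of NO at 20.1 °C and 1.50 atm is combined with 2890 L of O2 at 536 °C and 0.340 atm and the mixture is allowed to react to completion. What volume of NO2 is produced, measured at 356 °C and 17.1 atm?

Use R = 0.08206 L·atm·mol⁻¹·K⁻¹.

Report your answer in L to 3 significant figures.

48.0 L

n(NO) = PV/RT = (1.50 × 255) / (0.08206 × 293.25) = 15.90 mol
n(O2) = PV/RT = (0.340 × 2890) / (0.08206 × 809.15) = 14.80 mol
For 15.90 mol NO, stoichiometry requires (1/2) × 15.90 = 7.950 mol O2; 14.80 mol is available, so NO is limiting.
n(NO2) = (2/2) × 15.90 = 15.90 mol
V(NO2) = nRT/P = 15.90 × 0.08206 × 629.15 / 17.1 = 48.01 L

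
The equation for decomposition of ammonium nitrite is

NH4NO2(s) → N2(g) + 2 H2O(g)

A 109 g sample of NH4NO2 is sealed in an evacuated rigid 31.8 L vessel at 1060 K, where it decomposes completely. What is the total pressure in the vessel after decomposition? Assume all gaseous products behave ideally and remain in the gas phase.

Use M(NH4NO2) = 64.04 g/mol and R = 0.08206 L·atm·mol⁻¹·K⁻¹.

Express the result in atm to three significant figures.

14.0 atm

n(NH4NO2) = 109 / 64.04 = 1.702 mol
n(gas produced) = (3/1) × 1.702 = 5.106 mol
P = nRT/V = 5.106 × 0.08206 × 1060 / 31.8 = 13.97 atm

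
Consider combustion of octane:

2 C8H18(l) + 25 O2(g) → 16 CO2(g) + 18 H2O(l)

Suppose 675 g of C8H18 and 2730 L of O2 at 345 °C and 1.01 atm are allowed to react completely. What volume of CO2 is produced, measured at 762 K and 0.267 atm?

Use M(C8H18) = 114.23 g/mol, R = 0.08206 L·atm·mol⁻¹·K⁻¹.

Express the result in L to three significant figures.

n(C8H18) = 675 / 114.23 = 5.909 mol
n(O2) = PV/RT = (1.01 × 2730) / (0.08206 × 618.15) = 54.36 mol
For 5.909 mol C8H18, stoichiometry requires (25/2) × 5.909 = 73.86 mol O2; 54.36 mol is available, so O2 is limiting.
n(CO2) = (16/25) × 54.36 = 34.79 mol
V(CO2) = nRT/P = 34.79 × 0.08206 × 762 / 0.267 = 8148 L

8150 L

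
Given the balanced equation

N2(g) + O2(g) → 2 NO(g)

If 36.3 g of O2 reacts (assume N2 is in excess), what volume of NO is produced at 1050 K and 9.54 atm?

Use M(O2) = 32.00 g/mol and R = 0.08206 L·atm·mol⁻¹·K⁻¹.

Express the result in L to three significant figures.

20.5 L

n(O2) = 36.30 / 32.00 = 1.134 mol
n(NO) = (2/1) × 1.134 = 2.268 mol
V = nRT/P = 2.268 × 0.08206 × 1050 / 9.54 = 20.48 L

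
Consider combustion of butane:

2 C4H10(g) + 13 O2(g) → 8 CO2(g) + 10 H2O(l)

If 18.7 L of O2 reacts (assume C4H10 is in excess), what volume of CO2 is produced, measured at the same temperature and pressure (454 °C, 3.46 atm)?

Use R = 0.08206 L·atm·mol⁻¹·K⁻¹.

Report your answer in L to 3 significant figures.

At constant T and P, gas volumes are in the mole ratio: V(CO2) = (8/13) × 18.7 = 11.51 L

11.5 L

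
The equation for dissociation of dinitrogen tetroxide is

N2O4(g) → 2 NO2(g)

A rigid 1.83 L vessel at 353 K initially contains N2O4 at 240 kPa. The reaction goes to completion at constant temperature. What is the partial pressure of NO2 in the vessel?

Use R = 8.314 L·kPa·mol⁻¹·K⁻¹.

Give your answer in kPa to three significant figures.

480 kPa

n(N2O4)₀ = PV/RT = (240 × 1.83) / (8.314 × 353) = 0.1497 mol
n(NO2) = (2/1) × 0.1497 = 0.2994 mol
P(NO2) = nRT/V = 0.2994 × 8.314 × 353 / 1.83 = 480.2 kPa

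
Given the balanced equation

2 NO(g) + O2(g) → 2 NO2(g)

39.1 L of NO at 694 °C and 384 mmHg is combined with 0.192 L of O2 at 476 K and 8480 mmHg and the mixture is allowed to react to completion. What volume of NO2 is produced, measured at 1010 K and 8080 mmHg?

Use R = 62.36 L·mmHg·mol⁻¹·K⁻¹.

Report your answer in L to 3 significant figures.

0.855 L

n(NO) = PV/RT = (384 × 39.1) / (62.36 × 967.15) = 0.2489 mol
n(O2) = PV/RT = (8480 × 0.192) / (62.36 × 476) = 0.05485 mol
For 0.2489 mol NO, stoichiometry requires (1/2) × 0.2489 = 0.1245 mol O2; 0.05485 mol is available, so O2 is limiting.
n(NO2) = (2/1) × 0.05485 = 0.1097 mol
V(NO2) = nRT/P = 0.1097 × 62.36 × 1010 / 8080 = 0.8551 L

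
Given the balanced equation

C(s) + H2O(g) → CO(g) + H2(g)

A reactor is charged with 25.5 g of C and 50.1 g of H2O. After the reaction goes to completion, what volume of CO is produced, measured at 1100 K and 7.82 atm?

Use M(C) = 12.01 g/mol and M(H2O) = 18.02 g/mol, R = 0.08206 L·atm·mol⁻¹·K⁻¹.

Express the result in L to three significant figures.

24.5 L

n(C) = 25.5 / 12.01 = 2.123 mol
n(H2O) = 50.1 / 18.02 = 2.780 mol
For 2.123 mol C, stoichiometry requires (1/1) × 2.123 = 2.123 mol H2O; 2.780 mol is available, so C is limiting.
n(CO) = (1/1) × 2.123 = 2.123 mol
V(CO) = nRT/P = 2.123 × 0.08206 × 1100 / 7.82 = 24.51 L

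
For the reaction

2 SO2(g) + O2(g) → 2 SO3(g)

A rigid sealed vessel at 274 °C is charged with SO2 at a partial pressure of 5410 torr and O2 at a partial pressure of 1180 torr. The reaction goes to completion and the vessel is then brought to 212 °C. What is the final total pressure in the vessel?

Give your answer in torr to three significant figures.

4800 torr

With V and T fixed, P_i ∝ n_i, so the mole ratios apply directly to partial pressures at 274 °C.
P(O2) required for 5410 torr of SO2 = (1/2) × 5410 = 2705 torr; available 1180 torr, so O2 is limiting.
P(SO2) remaining = 5410 − (2/1) × 1180 = 3050 torr
P(gaseous products) = (2)/1 × 1180 = 2360 torr
P_total at 274 °C = 3050 + 2360 = 5410 torr
Scaling to 212 °C: P = 5410 × 485.15/547.15 = 4797 torr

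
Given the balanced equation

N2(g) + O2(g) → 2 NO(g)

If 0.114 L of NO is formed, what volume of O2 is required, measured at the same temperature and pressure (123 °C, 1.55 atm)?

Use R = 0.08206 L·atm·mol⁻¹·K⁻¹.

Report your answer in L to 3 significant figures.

At constant T and P, gas volumes are in the mole ratio: V(O2) = (1/2) × 0.114 = 0.05700 L

0.0570 L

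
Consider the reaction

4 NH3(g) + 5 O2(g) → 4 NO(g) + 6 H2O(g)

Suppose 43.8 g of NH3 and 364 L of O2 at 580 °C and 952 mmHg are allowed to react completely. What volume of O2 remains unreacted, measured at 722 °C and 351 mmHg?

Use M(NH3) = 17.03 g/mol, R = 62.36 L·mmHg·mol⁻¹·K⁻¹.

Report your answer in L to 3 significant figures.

583 L

n(NH3) = 43.8 / 17.03 = 2.572 mol
n(O2) = PV/RT = (952 × 364) / (62.36 × 853.15) = 6.513 mol
For 2.572 mol NH3, stoichiometry requires (5/4) × 2.572 = 3.215 mol O2; 6.513 mol is available, so NH3 is limiting.
n(O2) consumed = (5/4) × 2.572 = 3.215 mol; remaining = 6.513 − 3.215 = 3.298 mol
V(O2) = nRT/P = 3.298 × 62.36 × 995.15 / 351 = 583.1 L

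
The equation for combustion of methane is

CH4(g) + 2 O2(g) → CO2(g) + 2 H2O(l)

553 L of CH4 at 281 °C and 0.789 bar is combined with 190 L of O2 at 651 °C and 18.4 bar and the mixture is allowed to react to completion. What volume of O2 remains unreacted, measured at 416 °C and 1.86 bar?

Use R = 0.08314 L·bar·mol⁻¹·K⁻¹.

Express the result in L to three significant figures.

n(CH4) = PV/RT = (0.789 × 553) / (0.08314 × 554.15) = 9.470 mol
n(O2) = PV/RT = (18.4 × 190) / (0.08314 × 924.15) = 45.50 mol
For 9.470 mol CH4, stoichiometry requires (2/1) × 9.470 = 18.94 mol O2; 45.50 mol is available, so CH4 is limiting.
n(O2) consumed = (2/1) × 9.470 = 18.94 mol; remaining = 45.50 − 18.94 = 26.56 mol
V(O2) = nRT/P = 26.56 × 0.08314 × 689.15 / 1.86 = 818.2 L

818 L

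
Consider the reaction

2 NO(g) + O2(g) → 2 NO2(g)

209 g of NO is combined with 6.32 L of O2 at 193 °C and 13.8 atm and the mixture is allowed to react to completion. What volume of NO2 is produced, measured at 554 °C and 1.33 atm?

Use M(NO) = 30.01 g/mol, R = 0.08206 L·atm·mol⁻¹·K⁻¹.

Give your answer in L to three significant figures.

n(NO) = 209 / 30.01 = 6.964 mol
n(O2) = PV/RT = (13.8 × 6.32) / (0.08206 × 466.15) = 2.280 mol
For 6.964 mol NO, stoichiometry requires (1/2) × 6.964 = 3.482 mol O2; 2.280 mol is available, so O2 is limiting.
n(NO2) = (2/1) × 2.280 = 4.560 mol
V(NO2) = nRT/P = 4.560 × 0.08206 × 827.15 / 1.33 = 232.7 L

233 L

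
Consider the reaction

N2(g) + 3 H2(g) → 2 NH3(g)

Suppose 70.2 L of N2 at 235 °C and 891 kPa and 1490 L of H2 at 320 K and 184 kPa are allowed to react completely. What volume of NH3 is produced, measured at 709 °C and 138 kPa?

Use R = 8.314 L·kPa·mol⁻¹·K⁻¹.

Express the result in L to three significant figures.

n(N2) = PV/RT = (891 × 70.2) / (8.314 × 508.15) = 14.81 mol
n(H2) = PV/RT = (184 × 1490) / (8.314 × 320) = 103.0 mol
For 14.81 mol N2, stoichiometry requires (3/1) × 14.81 = 44.43 mol H2; 103.0 mol is available, so N2 is limiting.
n(NH3) = (2/1) × 14.81 = 29.62 mol
V(NH3) = nRT/P = 29.62 × 8.314 × 982.15 / 138 = 1753 L

1750 L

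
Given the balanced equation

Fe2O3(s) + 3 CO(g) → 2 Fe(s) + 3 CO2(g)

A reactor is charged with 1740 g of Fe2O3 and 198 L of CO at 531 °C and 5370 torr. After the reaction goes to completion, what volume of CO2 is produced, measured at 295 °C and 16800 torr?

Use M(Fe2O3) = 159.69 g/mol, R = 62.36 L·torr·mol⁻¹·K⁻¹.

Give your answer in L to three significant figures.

n(Fe2O3) = 1740 / 159.69 = 10.90 mol
n(CO) = PV/RT = (5370 × 198) / (62.36 × 804.15) = 21.20 mol
For 10.90 mol Fe2O3, stoichiometry requires (3/1) × 10.90 = 32.70 mol CO; 21.20 mol is available, so CO is limiting.
n(CO2) = (3/3) × 21.20 = 21.20 mol
V(CO2) = nRT/P = 21.20 × 62.36 × 568.15 / 16800 = 44.71 L

44.7 L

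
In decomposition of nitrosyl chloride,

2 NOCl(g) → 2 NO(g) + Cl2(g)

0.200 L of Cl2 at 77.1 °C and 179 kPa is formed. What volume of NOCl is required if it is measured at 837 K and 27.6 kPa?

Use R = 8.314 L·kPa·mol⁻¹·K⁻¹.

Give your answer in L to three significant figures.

6.20 L

n(Cl2) = PV/RT = (179 × 0.200) / (8.314 × 350.25) = 0.01229 mol
n(NOCl) = (2/1) × 0.01229 = 0.02458 mol
V = nRT/P = 0.02458 × 8.314 × 837 / 27.6 = 6.197 L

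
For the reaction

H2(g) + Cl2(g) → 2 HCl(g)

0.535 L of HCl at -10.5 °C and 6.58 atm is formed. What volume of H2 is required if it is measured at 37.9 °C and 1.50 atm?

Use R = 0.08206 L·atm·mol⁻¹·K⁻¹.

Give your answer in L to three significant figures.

1.39 L

n(HCl) = PV/RT = (6.58 × 0.535) / (0.08206 × 262.65) = 0.1633 mol
n(H2) = (1/2) × 0.1633 = 0.08165 mol
V = nRT/P = 0.08165 × 0.08206 × 311.05 / 1.50 = 1.389 L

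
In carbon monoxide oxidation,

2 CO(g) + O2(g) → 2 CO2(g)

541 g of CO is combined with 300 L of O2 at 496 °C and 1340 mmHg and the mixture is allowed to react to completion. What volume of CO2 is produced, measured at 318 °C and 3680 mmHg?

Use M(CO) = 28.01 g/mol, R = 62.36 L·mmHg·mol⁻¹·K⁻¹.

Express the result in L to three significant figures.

168 L

n(CO) = 541 / 28.01 = 19.31 mol
n(O2) = PV/RT = (1340 × 300) / (62.36 × 769.15) = 8.381 mol
For 19.31 mol CO, stoichiometry requires (1/2) × 19.31 = 9.655 mol O2; 8.381 mol is available, so O2 is limiting.
n(CO2) = (2/1) × 8.381 = 16.76 mol
V(CO2) = nRT/P = 16.76 × 62.36 × 591.15 / 3680 = 167.9 L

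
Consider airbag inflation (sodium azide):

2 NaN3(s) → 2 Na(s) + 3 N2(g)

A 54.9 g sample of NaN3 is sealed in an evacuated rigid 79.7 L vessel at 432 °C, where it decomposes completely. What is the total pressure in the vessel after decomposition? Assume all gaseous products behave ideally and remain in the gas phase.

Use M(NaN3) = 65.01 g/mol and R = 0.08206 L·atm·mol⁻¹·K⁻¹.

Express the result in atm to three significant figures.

0.920 atm

n(NaN3) = 54.9 / 65.01 = 0.8445 mol
n(gas produced) = (3/2) × 0.8445 = 1.267 mol
P = nRT/V = 1.267 × 0.08206 × 705.15 / 79.7 = 0.9199 atm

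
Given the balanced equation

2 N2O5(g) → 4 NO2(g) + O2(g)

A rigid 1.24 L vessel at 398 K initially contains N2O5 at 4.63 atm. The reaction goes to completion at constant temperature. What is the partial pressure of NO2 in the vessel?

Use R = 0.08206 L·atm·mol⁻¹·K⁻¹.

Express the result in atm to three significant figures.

n(N2O5)₀ = PV/RT = (4.63 × 1.24) / (0.08206 × 398) = 0.1758 mol
n(NO2) = (4/2) × 0.1758 = 0.3516 mol
P(NO2) = nRT/V = 0.3516 × 0.08206 × 398 / 1.24 = 9.261 atm

9.26 atm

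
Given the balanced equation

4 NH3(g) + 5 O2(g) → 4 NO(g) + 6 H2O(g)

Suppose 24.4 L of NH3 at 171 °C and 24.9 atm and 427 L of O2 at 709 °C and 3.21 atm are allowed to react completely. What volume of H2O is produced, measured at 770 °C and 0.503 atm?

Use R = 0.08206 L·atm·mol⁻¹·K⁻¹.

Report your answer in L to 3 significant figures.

3470 L

n(NH3) = PV/RT = (24.9 × 24.4) / (0.08206 × 444.15) = 16.67 mol
n(O2) = PV/RT = (3.21 × 427) / (0.08206 × 982.15) = 17.01 mol
For 16.67 mol NH3, stoichiometry requires (5/4) × 16.67 = 20.84 mol O2; 17.01 mol is available, so O2 is limiting.
n(H2O) = (6/5) × 17.01 = 20.41 mol
V(H2O) = nRT/P = 20.41 × 0.08206 × 1043.15 / 0.503 = 3473 L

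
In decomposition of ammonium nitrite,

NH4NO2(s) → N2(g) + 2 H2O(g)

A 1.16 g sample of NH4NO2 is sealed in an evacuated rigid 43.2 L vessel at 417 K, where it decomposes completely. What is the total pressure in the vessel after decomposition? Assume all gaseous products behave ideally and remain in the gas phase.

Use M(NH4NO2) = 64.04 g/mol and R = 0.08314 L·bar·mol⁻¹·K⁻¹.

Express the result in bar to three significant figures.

0.0436 bar

n(NH4NO2) = 1.16 / 64.04 = 0.01811 mol
n(gas produced) = (3/1) × 0.01811 = 0.05433 mol
P = nRT/V = 0.05433 × 0.08314 × 417 / 43.2 = 0.04360 bar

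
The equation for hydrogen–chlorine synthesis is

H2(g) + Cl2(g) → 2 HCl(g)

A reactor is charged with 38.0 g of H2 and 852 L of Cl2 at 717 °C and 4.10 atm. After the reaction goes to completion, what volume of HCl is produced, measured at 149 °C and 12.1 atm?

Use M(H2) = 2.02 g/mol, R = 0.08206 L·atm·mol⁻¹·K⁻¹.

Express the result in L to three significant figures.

n(H2) = 38.0 / 2.02 = 18.81 mol
n(Cl2) = PV/RT = (4.10 × 852) / (0.08206 × 990.15) = 42.99 mol
For 18.81 mol H2, stoichiometry requires (1/1) × 18.81 = 18.81 mol Cl2; 42.99 mol is available, so H2 is limiting.
n(HCl) = (2/1) × 18.81 = 37.62 mol
V(HCl) = nRT/P = 37.62 × 0.08206 × 422.15 / 12.1 = 107.7 L

108 L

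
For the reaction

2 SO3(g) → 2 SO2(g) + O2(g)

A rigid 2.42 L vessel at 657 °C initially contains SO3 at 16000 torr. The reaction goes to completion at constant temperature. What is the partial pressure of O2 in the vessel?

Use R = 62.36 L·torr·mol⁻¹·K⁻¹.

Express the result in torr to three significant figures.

8000 torr

n(SO3)₀ = PV/RT = (16000 × 2.42) / (62.36 × 930.15) = 0.6675 mol
n(O2) = (1/2) × 0.6675 = 0.3337 mol
P(O2) = nRT/V = 0.3337 × 62.36 × 930.15 / 2.42 = 7998 torr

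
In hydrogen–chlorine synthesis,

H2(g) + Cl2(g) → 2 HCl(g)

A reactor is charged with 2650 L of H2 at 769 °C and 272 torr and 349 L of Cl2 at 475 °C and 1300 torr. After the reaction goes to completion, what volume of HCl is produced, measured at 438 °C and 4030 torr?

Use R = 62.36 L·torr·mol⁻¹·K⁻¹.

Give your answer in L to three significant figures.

n(H2) = PV/RT = (272 × 2650) / (62.36 × 1042.15) = 11.09 mol
n(Cl2) = PV/RT = (1300 × 349) / (62.36 × 748.15) = 9.725 mol
For 11.09 mol H2, stoichiometry requires (1/1) × 11.09 = 11.09 mol Cl2; 9.725 mol is available, so Cl2 is limiting.
n(HCl) = (2/1) × 9.725 = 19.45 mol
V(HCl) = nRT/P = 19.45 × 62.36 × 711.15 / 4030 = 214.0 L

214 L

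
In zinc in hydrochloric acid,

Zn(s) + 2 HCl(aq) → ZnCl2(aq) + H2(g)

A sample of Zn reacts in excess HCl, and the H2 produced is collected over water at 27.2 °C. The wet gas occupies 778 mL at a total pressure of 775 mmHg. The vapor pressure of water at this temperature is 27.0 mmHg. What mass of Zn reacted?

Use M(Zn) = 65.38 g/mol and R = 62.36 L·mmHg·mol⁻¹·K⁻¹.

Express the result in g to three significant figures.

P(H2) = 775 − 27.0 = 748.0 mmHg
n(H2) = PV/RT = (748.0 × 0.7780) / (62.36 × 300.35) = 0.03107 mol
n(Zn) = (1/1) × 0.03107 = 0.03107 mol
m(Zn) = 0.03107 × 65.38 = 2.031 g

2.03 g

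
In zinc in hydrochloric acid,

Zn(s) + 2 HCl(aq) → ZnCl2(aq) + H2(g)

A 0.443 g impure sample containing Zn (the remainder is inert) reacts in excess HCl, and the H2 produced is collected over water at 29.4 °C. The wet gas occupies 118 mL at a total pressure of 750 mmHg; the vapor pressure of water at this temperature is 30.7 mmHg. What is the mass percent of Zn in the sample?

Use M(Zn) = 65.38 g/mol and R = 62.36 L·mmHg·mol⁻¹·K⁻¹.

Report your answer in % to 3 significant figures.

66.4 %

P(H2) = 750 − 30.7 = 719.3 mmHg
n(H2) = PV/RT = (719.3 × 0.1180) / (62.36 × 302.55) = 0.004499 mol
n(Zn) = (1/1) × 0.004499 = 0.004499 mol
m(Zn) = 0.004499 × 65.38 = 0.2941 g
%Zn = 0.2941 / 0.443 × 100 = 66.39%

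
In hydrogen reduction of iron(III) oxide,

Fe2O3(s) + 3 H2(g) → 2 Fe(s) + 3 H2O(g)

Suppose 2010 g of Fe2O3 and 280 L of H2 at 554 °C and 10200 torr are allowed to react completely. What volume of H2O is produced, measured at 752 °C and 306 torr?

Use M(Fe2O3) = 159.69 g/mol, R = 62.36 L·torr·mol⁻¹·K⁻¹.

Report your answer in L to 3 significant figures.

n(Fe2O3) = 2010 / 159.69 = 12.59 mol
n(H2) = PV/RT = (10200 × 280) / (62.36 × 827.15) = 55.37 mol
For 12.59 mol Fe2O3, stoichiometry requires (3/1) × 12.59 = 37.77 mol H2; 55.37 mol is available, so Fe2O3 is limiting.
n(H2O) = (3/1) × 12.59 = 37.77 mol
V(H2O) = nRT/P = 37.77 × 62.36 × 1025.15 / 306 = 7891 L

7890 L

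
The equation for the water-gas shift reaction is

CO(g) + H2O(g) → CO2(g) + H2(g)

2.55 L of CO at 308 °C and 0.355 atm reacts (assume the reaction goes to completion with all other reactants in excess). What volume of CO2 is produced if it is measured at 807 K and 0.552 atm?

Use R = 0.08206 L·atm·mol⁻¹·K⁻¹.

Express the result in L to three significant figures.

n(CO) = PV/RT = (0.355 × 2.55) / (0.08206 × 581.15) = 0.01898 mol
n(CO2) = (1/1) × 0.01898 = 0.01898 mol
V = nRT/P = 0.01898 × 0.08206 × 807 / 0.552 = 2.277 L

2.28 L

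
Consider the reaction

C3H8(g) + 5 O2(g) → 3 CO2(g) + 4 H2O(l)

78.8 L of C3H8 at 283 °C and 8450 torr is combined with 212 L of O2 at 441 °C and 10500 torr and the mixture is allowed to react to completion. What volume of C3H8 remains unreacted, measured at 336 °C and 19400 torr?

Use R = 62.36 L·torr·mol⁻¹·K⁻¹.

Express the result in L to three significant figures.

n(C3H8) = PV/RT = (8450 × 78.8) / (62.36 × 556.15) = 19.20 mol
n(O2) = PV/RT = (10500 × 212) / (62.36 × 714.15) = 49.98 mol
For 19.20 mol C3H8, stoichiometry requires (5/1) × 19.20 = 96.00 mol O2; 49.98 mol is available, so O2 is limiting.
n(C3H8) consumed = (1/5) × 49.98 = 9.996 mol; remaining = 19.20 − 9.996 = 9.204 mol
V(C3H8) = nRT/P = 9.204 × 62.36 × 609.15 / 19400 = 18.02 L

18.0 L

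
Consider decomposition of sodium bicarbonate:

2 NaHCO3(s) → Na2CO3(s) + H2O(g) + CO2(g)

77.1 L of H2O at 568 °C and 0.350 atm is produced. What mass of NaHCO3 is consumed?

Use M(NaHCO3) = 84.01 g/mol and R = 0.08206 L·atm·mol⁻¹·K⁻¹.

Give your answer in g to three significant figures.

65.7 g

n(H2O) = PV/RT = (0.350 × 77.1) / (0.08206 × 841.15) = 0.3909 mol
n(NaHCO3) = (2/1) × 0.3909 = 0.7818 mol
m(NaHCO3) = 0.7818 × 84.01 = 65.68 g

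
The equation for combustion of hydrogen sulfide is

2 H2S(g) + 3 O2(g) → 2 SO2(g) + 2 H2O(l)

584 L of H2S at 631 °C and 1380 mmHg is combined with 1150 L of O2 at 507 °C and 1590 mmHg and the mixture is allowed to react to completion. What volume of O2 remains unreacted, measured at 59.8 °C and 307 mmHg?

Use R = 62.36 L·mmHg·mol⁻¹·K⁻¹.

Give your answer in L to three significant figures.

1090 L

n(H2S) = PV/RT = (1380 × 584) / (62.36 × 904.15) = 14.29 mol
n(O2) = PV/RT = (1590 × 1150) / (62.36 × 780.15) = 37.58 mol
For 14.29 mol H2S, stoichiometry requires (3/2) × 14.29 = 21.43 mol O2; 37.58 mol is available, so H2S is limiting.
n(O2) consumed = (3/2) × 14.29 = 21.43 mol; remaining = 37.58 − 21.43 = 16.15 mol
V(O2) = nRT/P = 16.15 × 62.36 × 332.95 / 307 = 1092 L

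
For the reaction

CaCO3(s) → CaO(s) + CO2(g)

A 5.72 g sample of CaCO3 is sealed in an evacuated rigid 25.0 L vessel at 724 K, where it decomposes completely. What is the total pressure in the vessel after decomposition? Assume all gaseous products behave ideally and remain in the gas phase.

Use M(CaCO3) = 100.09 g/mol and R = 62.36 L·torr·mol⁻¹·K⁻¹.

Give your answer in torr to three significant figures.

103 torr

n(CaCO3) = 5.72 / 100.09 = 0.05715 mol
n(gas produced) = (1/1) × 0.05715 = 0.05715 mol
P = nRT/V = 0.05715 × 62.36 × 724 / 25.0 = 103.2 torr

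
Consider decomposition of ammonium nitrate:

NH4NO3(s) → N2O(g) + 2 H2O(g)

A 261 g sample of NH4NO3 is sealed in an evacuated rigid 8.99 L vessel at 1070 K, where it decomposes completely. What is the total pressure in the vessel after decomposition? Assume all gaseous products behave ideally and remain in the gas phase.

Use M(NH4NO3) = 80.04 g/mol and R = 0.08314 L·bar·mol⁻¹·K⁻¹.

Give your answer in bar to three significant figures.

96.8 bar

n(NH4NO3) = 261 / 80.04 = 3.261 mol
n(gas produced) = (3/1) × 3.261 = 9.783 mol
P = nRT/V = 9.783 × 0.08314 × 1070 / 8.99 = 96.81 bar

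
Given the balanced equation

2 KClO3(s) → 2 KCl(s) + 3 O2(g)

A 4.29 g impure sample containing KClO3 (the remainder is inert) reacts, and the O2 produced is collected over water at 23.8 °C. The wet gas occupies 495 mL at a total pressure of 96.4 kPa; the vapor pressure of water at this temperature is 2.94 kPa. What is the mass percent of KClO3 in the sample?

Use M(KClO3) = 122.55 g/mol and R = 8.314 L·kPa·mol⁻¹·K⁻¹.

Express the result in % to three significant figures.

P(O2) = 96.4 − 2.94 = 93.46 kPa
n(O2) = PV/RT = (93.46 × 0.4950) / (8.314 × 296.95) = 0.01874 mol
n(KClO3) = (2/3) × 0.01874 = 0.01249 mol
m(KClO3) = 0.01249 × 122.55 = 1.531 g
%KClO3 = 1.531 / 4.29 × 100 = 35.69%

35.7 %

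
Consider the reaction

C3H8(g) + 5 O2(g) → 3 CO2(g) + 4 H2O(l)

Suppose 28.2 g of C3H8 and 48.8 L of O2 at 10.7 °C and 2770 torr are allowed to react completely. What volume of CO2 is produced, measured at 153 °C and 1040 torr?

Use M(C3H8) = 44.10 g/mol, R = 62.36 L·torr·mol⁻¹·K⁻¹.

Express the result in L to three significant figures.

49.0 L

n(C3H8) = 28.2 / 44.10 = 0.6395 mol
n(O2) = PV/RT = (2770 × 48.8) / (62.36 × 283.85) = 7.637 mol
For 0.6395 mol C3H8, stoichiometry requires (5/1) × 0.6395 = 3.197 mol O2; 7.637 mol is available, so C3H8 is limiting.
n(CO2) = (3/1) × 0.6395 = 1.918 mol
V(CO2) = nRT/P = 1.918 × 62.36 × 426.15 / 1040 = 49.01 L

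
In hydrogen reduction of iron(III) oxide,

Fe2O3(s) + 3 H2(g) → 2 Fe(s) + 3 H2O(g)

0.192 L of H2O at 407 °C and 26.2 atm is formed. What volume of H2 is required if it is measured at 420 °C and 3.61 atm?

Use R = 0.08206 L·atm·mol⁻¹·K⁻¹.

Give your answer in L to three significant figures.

1.42 L

n(H2O) = PV/RT = (26.2 × 0.192) / (0.08206 × 680.15) = 0.09013 mol
n(H2) = (3/3) × 0.09013 = 0.09013 mol
V = nRT/P = 0.09013 × 0.08206 × 693.15 / 3.61 = 1.420 L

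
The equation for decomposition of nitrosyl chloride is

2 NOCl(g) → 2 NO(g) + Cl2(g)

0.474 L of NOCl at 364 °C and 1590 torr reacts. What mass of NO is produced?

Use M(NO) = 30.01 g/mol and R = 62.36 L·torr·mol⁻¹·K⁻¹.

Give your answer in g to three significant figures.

n(NOCl) = PV/RT = (1590 × 0.474) / (62.36 × 637.15) = 0.01897 mol
n(NO) = (2/2) × 0.01897 = 0.01897 mol
m(NO) = 0.01897 × 30.01 = 0.5693 g

0.569 g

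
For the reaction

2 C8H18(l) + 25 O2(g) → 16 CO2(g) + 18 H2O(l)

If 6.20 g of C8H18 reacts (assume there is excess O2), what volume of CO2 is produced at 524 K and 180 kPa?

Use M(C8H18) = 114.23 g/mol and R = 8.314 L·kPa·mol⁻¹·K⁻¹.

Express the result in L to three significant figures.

10.5 L

n(C8H18) = 6.200 / 114.23 = 0.05428 mol
n(CO2) = (16/2) × 0.05428 = 0.4342 mol
V = nRT/P = 0.4342 × 8.314 × 524 / 180 = 10.51 L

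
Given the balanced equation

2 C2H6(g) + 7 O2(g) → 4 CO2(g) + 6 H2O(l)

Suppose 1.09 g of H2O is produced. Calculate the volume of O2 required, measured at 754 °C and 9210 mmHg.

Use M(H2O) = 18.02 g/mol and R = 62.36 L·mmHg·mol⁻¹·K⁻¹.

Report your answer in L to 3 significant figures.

0.491 L

n(H2O) = 1.090 / 18.02 = 0.06049 mol
n(O2) = (7/6) × 0.06049 = 0.07057 mol
V = nRT/P = 0.07057 × 62.36 × 1027.15 / 9210 = 0.4908 L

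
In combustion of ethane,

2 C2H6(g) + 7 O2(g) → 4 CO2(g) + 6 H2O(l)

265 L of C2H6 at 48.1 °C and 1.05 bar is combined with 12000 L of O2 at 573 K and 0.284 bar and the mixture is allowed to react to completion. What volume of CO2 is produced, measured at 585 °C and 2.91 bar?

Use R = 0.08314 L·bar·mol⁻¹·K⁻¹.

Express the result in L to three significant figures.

n(C2H6) = PV/RT = (1.05 × 265) / (0.08314 × 321.25) = 10.42 mol
n(O2) = PV/RT = (0.284 × 12000) / (0.08314 × 573) = 71.54 mol
For 10.42 mol C2H6, stoichiometry requires (7/2) × 10.42 = 36.47 mol O2; 71.54 mol is available, so C2H6 is limiting.
n(CO2) = (4/2) × 10.42 = 20.84 mol
V(CO2) = nRT/P = 20.84 × 0.08314 × 858.15 / 2.91 = 510.9 L

511 L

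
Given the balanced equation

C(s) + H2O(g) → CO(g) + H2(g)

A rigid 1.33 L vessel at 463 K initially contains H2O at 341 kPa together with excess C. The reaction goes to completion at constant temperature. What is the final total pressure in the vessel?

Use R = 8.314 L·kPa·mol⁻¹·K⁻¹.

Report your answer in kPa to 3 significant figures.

682 kPa

Rigid vessel, constant T ⇒ P scales with total gas moles (1 → 2).
P_final = (2/1) × 341 = 682.0 kPa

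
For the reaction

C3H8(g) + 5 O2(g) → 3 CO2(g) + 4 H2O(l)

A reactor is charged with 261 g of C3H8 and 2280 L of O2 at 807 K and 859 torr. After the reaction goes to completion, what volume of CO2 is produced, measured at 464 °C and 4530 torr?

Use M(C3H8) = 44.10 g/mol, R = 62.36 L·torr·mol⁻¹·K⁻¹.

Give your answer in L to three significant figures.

180 L

n(C3H8) = 261 / 44.10 = 5.918 mol
n(O2) = PV/RT = (859 × 2280) / (62.36 × 807) = 38.92 mol
For 5.918 mol C3H8, stoichiometry requires (5/1) × 5.918 = 29.59 mol O2; 38.92 mol is available, so C3H8 is limiting.
n(CO2) = (3/1) × 5.918 = 17.75 mol
V(CO2) = nRT/P = 17.75 × 62.36 × 737.15 / 4530 = 180.1 L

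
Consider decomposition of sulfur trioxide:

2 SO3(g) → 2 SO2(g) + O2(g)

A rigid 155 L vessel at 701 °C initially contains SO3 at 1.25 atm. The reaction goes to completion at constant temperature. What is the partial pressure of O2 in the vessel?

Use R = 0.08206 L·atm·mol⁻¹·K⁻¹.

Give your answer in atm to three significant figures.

n(SO3)₀ = PV/RT = (1.25 × 155) / (0.08206 × 974.15) = 2.424 mol
n(O2) = (1/2) × 2.424 = 1.212 mol
P(O2) = nRT/V = 1.212 × 0.08206 × 974.15 / 155 = 0.6251 atm

0.625 atm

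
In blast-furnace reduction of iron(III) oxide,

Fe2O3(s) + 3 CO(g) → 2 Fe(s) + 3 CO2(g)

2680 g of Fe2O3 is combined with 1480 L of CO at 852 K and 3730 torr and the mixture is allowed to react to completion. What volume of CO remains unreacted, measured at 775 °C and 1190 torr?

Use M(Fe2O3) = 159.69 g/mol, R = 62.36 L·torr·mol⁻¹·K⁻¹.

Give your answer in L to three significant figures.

n(Fe2O3) = 2680 / 159.69 = 16.78 mol
n(CO) = PV/RT = (3730 × 1480) / (62.36 × 852) = 103.9 mol
For 16.78 mol Fe2O3, stoichiometry requires (3/1) × 16.78 = 50.34 mol CO; 103.9 mol is available, so Fe2O3 is limiting.
n(CO) consumed = (3/1) × 16.78 = 50.34 mol; remaining = 103.9 − 50.34 = 53.56 mol
V(CO) = nRT/P = 53.56 × 62.36 × 1048.15 / 1190 = 2942 L

2940 L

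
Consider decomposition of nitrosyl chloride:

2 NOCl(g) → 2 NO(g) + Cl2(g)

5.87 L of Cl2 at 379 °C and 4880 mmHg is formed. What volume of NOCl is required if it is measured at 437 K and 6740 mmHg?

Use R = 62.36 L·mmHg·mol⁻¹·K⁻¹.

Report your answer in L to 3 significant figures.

5.70 L

n(Cl2) = PV/RT = (4880 × 5.87) / (62.36 × 652.15) = 0.7044 mol
n(NOCl) = (2/1) × 0.7044 = 1.409 mol
V = nRT/P = 1.409 × 62.36 × 437 / 6740 = 5.697 L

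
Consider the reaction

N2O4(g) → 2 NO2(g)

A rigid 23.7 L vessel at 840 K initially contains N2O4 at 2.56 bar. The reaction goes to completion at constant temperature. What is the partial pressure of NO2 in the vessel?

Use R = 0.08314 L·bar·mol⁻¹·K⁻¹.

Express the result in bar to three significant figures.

n(N2O4)₀ = PV/RT = (2.56 × 23.7) / (0.08314 × 840) = 0.8688 mol
n(NO2) = (2/1) × 0.8688 = 1.738 mol
P(NO2) = nRT/V = 1.738 × 0.08314 × 840 / 23.7 = 5.121 bar

5.12 bar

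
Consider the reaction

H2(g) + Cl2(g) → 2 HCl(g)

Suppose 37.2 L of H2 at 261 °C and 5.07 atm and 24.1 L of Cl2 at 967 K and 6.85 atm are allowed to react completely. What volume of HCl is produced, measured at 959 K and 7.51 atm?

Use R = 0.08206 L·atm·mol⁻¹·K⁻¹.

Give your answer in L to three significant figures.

n(H2) = PV/RT = (5.07 × 37.2) / (0.08206 × 534.15) = 4.303 mol
n(Cl2) = PV/RT = (6.85 × 24.1) / (0.08206 × 967) = 2.080 mol
For 4.303 mol H2, stoichiometry requires (1/1) × 4.303 = 4.303 mol Cl2; 2.080 mol is available, so Cl2 is limiting.
n(HCl) = (2/1) × 2.080 = 4.160 mol
V(HCl) = nRT/P = 4.160 × 0.08206 × 959 / 7.51 = 43.59 L

43.6 L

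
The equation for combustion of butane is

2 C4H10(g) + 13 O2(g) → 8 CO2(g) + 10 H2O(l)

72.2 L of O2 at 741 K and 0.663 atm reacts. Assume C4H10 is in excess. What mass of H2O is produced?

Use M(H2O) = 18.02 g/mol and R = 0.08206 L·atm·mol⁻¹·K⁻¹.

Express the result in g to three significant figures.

n(O2) = PV/RT = (0.663 × 72.2) / (0.08206 × 741) = 0.7872 mol
n(H2O) = (10/13) × 0.7872 = 0.6055 mol
m(H2O) = 0.6055 × 18.02 = 10.91 g

10.9 g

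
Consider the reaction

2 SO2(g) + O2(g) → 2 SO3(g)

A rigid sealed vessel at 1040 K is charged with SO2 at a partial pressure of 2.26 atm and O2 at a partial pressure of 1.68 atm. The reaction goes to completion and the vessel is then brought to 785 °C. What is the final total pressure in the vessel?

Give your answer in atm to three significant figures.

2.86 atm

Because the vessel is rigid and T is held at 1040 K, work the stoichiometry in partial pressures (P_i = n_iRT/V).
P(O2) required for 2.26 atm of SO2 = (1/2) × 2.26 = 1.130 atm; available 1.68 atm, so SO2 is limiting.
P(O2) remaining = 1.68 − (1/2) × 2.26 = 0.5500 atm
P(gaseous products) = (2)/2 × 2.26 = 2.260 atm
P_total at 1040 K = 0.5500 + 2.260 = 2.810 atm
Scaling to 785 °C: P = 2.810 × 1058.15/1040 = 2.859 atm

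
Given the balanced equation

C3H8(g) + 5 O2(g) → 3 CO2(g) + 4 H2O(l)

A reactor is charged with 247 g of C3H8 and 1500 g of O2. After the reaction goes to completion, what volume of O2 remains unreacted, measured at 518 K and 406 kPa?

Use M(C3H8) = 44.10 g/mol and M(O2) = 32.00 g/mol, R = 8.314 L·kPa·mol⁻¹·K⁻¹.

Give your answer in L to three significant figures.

200 L

n(C3H8) = 247 / 44.10 = 5.601 mol
n(O2) = 1500 / 32.00 = 46.88 mol
For 5.601 mol C3H8, stoichiometry requires (5/1) × 5.601 = 28.00 mol O2; 46.88 mol is available, so C3H8 is limiting.
n(O2) consumed = (5/1) × 5.601 = 28.00 mol; remaining = 46.88 − 28.00 = 18.88 mol
V(O2) = nRT/P = 18.88 × 8.314 × 518 / 406 = 200.3 L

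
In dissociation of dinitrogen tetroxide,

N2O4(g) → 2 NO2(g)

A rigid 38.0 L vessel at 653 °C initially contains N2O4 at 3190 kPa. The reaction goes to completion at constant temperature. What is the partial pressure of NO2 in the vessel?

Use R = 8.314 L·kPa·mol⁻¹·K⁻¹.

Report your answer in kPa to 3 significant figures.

n(N2O4)₀ = PV/RT = (3190 × 38.0) / (8.314 × 926.15) = 15.74 mol
n(NO2) = (2/1) × 15.74 = 31.48 mol
P(NO2) = nRT/V = 31.48 × 8.314 × 926.15 / 38.0 = 6379 kPa

6380 kPa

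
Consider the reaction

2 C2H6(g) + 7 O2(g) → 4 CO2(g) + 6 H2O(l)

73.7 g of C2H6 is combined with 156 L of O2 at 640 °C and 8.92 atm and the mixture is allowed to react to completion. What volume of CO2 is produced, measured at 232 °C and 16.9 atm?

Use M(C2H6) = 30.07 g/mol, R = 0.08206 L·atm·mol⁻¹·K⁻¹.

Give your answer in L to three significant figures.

12.0 L

n(C2H6) = 73.7 / 30.07 = 2.451 mol
n(O2) = PV/RT = (8.92 × 156) / (0.08206 × 913.15) = 18.57 mol
For 2.451 mol C2H6, stoichiometry requires (7/2) × 2.451 = 8.579 mol O2; 18.57 mol is available, so C2H6 is limiting.
n(CO2) = (4/2) × 2.451 = 4.902 mol
V(CO2) = nRT/P = 4.902 × 0.08206 × 505.15 / 16.9 = 12.02 L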